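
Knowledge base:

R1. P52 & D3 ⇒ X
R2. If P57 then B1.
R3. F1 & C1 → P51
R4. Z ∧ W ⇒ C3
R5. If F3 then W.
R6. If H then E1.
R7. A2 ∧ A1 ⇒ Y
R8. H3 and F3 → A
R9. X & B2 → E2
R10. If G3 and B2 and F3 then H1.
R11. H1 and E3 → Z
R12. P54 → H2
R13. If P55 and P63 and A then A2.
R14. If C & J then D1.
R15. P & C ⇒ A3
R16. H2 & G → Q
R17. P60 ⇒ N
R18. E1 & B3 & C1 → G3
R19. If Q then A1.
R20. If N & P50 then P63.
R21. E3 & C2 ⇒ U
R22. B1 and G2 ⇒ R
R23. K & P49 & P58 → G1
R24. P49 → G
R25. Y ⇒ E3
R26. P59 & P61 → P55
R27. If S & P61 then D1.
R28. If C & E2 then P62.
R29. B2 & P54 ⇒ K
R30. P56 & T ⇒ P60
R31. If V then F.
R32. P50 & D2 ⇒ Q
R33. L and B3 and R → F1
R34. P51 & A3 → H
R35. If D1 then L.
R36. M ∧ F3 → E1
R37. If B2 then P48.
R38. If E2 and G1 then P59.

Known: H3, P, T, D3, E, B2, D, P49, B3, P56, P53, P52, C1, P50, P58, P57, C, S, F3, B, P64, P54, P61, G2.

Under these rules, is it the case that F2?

No

Forward chaining from the given facts derives: X, B1, W, A, E2, H2, A3, R, G, D1, P62, K, P60, L, P48, Q, N, A1, P63, G1, F1, P59, P51, P55, H, E1, A2, G3, Y, H1, E3, Z, C3.
No rule has F2 as its conclusion, and it is not among the given facts.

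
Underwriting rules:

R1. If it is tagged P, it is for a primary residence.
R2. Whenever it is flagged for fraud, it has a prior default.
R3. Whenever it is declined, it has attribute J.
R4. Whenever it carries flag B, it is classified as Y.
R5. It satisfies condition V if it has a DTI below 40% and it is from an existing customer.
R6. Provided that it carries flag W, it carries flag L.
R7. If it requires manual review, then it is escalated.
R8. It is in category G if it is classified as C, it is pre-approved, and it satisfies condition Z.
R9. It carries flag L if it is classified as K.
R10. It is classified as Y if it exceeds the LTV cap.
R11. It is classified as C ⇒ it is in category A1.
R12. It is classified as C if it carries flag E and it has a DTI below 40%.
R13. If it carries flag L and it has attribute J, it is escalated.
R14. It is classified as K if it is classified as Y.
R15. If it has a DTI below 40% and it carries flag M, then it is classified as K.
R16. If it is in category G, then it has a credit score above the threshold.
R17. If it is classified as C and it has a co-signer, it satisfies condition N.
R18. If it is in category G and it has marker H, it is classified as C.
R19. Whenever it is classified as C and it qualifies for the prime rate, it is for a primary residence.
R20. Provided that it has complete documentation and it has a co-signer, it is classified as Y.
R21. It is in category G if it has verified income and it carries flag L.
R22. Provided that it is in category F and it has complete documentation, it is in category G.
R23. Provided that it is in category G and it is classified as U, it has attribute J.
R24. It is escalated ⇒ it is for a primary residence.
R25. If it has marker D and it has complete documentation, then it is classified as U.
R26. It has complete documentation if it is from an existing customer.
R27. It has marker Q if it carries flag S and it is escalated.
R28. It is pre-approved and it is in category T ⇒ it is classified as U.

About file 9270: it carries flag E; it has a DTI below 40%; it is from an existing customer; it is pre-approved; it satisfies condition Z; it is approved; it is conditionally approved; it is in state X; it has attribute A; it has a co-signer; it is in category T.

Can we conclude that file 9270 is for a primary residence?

By R12 (it carries flag E, it has a DTI below 40%): it is classified as C.
By R26 (it is from an existing customer): it has complete documentation.
By R28 (it is pre-approved, it is in category T): it is classified as U.
By R8 (it is classified as C, it is pre-approved, it satisfies condition Z): it is in category G.
By R20 (it has complete documentation, it has a co-signer): it is classified as Y.
By R23 (it is in category G, it is classified as U): it has attribute J.
By R14 (it is classified as Y): it is classified as K.
By R9 (it is classified as K): it carries flag L.
By R13 (it carries flag L, it has attribute J): it is escalated.
By R24 (it is escalated): it is for a primary residence.

Yes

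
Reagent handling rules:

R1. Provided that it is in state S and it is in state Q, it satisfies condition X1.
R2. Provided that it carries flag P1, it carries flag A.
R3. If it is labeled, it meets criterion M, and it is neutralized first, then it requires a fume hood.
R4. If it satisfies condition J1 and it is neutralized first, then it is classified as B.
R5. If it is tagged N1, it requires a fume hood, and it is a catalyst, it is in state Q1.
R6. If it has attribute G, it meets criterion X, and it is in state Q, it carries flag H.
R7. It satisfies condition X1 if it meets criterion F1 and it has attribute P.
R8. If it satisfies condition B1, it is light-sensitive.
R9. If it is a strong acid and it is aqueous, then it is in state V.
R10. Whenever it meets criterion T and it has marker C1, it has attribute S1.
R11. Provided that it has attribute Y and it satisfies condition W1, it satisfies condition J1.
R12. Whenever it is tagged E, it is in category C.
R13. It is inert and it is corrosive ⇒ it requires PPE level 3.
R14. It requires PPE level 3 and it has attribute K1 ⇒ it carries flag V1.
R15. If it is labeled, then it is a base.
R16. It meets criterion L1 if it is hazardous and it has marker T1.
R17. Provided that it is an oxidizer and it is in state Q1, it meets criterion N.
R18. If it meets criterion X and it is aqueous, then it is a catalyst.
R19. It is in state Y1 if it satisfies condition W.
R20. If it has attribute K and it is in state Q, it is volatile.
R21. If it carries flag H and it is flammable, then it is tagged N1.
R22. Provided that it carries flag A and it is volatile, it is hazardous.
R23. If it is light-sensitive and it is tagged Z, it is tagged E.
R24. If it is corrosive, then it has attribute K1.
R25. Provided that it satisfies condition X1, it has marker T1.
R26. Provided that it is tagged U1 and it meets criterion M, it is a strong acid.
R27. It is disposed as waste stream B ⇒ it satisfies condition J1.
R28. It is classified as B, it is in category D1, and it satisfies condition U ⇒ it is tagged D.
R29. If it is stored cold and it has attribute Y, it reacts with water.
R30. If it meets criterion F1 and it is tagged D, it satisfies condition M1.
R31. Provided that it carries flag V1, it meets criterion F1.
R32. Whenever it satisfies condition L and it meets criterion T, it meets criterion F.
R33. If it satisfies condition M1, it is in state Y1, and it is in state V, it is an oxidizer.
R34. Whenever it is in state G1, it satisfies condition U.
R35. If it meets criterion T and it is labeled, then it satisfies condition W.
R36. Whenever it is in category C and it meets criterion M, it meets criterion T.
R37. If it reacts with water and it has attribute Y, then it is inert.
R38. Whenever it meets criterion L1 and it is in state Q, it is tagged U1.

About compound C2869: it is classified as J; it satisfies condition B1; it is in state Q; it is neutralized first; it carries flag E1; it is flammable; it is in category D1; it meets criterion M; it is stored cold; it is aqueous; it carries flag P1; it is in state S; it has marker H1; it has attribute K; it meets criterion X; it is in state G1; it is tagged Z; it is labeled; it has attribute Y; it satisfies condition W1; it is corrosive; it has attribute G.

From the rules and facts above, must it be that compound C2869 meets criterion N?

Yes

By R1 (it is in state S, it is in state Q): it satisfies condition X1.
By R2 (it carries flag P1): it carries flag A.
By R3 (it is labeled, it meets criterion M, it is neutralized first): it requires a fume hood.
By R6 (it has attribute G, it meets criterion X, it is in state Q): it carries flag H.
By R8 (it satisfies condition B1): it is light-sensitive.
By R11 (it has attribute Y, it satisfies condition W1): it satisfies condition J1.
By R18 (it meets criterion X, it is aqueous): it is a catalyst.
By R20 (it has attribute K, it is in state Q): it is volatile.
By R21 (it carries flag H, it is flammable): it is tagged N1.
By R22 (it carries flag A, it is volatile): it is hazardous.
By R23 (it is light-sensitive, it is tagged Z): it is tagged E.
By R24 (it is corrosive): it has attribute K1.
By R25 (it satisfies condition X1): it has marker T1.
By R29 (it is stored cold, it has attribute Y): it reacts with water.
By R34 (it is in state G1): it satisfies condition U.
By R37 (it reacts with water, it has attribute Y): it is inert.
By R4 (it satisfies condition J1, it is neutralized first): it is classified as B.
By R5 (it is tagged N1, it requires a fume hood, it is a catalyst): it is in state Q1.
By R12 (it is tagged E): it is in category C.
By R13 (it is inert, it is corrosive): it requires PPE level 3.
By R14 (it requires PPE level 3, it has attribute K1): it carries flag V1.
By R16 (it is hazardous, it has marker T1): it meets criterion L1.
By R28 (it is classified as B, it is in category D1, it satisfies condition U): it is tagged D.
By R31 (it carries flag V1): it meets criterion F1.
By R36 (it is in category C, it meets criterion M): it meets criterion T.
By R38 (it meets criterion L1, it is in state Q): it is tagged U1.
By R26 (it is tagged U1, it meets criterion M): it is a strong acid.
By R30 (it meets criterion F1, it is tagged D): it satisfies condition M1.
By R35 (it meets criterion T, it is labeled): it satisfies condition W.
By R9 (it is a strong acid, it is aqueous): it is in state V.
By R19 (it satisfies condition W): it is in state Y1.
By R33 (it satisfies condition M1, it is in state Y1, it is in state V): it is an oxidizer.
By R17 (it is an oxidizer, it is in state Q1): it meets criterion N.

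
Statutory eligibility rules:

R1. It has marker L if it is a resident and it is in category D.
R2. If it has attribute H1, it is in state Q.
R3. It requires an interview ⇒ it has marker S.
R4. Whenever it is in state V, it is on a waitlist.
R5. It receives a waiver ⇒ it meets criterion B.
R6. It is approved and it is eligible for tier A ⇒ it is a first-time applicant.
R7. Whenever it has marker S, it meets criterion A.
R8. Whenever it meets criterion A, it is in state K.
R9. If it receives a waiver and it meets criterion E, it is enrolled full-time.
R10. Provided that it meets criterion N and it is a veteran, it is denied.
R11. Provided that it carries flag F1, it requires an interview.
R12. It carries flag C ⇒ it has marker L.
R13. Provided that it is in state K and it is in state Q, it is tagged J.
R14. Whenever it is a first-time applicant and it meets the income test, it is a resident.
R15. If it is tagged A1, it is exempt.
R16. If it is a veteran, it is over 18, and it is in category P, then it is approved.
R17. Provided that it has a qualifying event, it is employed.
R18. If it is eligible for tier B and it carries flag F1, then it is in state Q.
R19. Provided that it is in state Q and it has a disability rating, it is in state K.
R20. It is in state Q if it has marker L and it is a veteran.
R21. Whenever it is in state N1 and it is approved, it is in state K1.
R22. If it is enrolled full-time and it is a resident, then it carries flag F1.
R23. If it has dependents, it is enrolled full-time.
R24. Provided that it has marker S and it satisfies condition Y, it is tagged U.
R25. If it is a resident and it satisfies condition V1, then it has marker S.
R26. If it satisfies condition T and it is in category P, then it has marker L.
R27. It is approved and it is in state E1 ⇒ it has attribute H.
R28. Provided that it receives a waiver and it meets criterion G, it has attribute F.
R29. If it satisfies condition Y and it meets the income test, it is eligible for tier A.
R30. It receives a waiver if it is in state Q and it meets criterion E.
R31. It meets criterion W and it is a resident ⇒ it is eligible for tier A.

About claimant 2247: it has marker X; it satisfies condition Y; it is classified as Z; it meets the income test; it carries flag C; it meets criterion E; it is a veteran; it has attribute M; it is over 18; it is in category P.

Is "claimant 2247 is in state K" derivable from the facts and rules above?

Yes

By R12 (it carries flag C): it has marker L.
By R16 (it is a veteran, it is over 18, it is in category P): it is approved.
By R20 (it has marker L, it is a veteran): it is in state Q.
By R29 (it satisfies condition Y, it meets the income test): it is eligible for tier A.
By R30 (it is in state Q, it meets criterion E): it receives a waiver.
By R6 (it is approved, it is eligible for tier A): it is a first-time applicant.
By R9 (it receives a waiver, it meets criterion E): it is enrolled full-time.
By R14 (it is a first-time applicant, it meets the income test): it is a resident.
By R22 (it is enrolled full-time, it is a resident): it carries flag F1.
By R11 (it carries flag F1): it requires an interview.
By R3 (it requires an interview): it has marker S.
By R7 (it has marker S): it meets criterion A.
By R8 (it meets criterion A): it is in state K.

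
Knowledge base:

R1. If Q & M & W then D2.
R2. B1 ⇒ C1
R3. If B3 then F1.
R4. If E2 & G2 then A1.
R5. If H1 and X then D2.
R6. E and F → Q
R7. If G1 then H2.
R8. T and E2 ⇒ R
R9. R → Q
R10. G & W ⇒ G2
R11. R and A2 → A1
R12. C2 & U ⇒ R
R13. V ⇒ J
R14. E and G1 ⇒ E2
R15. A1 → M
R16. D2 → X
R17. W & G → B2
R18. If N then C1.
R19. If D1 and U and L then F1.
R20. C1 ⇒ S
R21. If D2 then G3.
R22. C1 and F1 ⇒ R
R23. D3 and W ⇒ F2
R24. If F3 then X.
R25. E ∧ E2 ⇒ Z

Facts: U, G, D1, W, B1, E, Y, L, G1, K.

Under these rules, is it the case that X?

Yes

C1  (by R2: B1)
G2  (by R10: G, W)
E2  (by R14: E, G1)
F1  (by R19: D1, U, L)
R  (by R22: C1, F1)
A1  (by R4: E2, G2)
Q  (by R9: R)
M  (by R15: A1)
D2  (by R1: Q, M, W)
X  (by R16: D2)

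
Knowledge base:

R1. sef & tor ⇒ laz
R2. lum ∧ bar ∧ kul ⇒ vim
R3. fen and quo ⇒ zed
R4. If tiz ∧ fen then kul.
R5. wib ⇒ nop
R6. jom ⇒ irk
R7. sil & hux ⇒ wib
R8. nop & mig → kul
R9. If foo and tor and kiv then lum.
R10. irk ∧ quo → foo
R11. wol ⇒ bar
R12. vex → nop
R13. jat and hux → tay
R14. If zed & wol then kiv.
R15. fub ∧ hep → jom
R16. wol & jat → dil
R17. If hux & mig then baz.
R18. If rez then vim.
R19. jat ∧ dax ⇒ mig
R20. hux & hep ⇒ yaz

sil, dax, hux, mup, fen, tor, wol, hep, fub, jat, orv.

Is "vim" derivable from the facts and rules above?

Forward chaining from the given facts derives: wib, bar, tay, jom, dil, mig, yaz, nop, irk, kul, baz.
Rules concluding vim: R2 needs lum; R18 needs rez — none of these are established.

No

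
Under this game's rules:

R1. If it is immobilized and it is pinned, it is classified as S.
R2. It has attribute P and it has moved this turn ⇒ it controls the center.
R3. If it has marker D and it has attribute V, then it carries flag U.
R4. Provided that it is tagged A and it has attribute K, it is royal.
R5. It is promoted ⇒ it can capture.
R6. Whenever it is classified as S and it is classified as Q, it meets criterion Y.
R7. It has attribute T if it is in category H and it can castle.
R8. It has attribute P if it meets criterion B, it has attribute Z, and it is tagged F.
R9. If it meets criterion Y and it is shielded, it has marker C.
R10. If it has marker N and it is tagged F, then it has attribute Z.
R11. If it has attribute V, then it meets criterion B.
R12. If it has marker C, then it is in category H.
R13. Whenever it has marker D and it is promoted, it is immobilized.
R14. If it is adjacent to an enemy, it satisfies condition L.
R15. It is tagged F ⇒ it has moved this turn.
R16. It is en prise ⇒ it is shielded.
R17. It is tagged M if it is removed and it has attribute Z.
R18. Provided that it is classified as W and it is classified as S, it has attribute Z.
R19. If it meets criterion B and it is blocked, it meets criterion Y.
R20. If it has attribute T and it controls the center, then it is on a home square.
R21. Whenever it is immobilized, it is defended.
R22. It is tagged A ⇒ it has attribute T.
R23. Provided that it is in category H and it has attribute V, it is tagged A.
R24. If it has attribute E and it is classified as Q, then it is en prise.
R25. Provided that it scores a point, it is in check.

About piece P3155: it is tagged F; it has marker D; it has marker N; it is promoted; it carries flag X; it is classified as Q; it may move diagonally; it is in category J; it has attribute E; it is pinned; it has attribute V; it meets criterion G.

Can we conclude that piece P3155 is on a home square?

Yes

By R10 (it has marker N, it is tagged F): it has attribute Z.
By R11 (it has attribute V): it meets criterion B.
By R13 (it has marker D, it is promoted): it is immobilized.
By R15 (it is tagged F): it has moved this turn.
By R24 (it has attribute E, it is classified as Q): it is en prise.
By R1 (it is immobilized, it is pinned): it is classified as S.
By R6 (it is classified as S, it is classified as Q): it meets criterion Y.
By R8 (it meets criterion B, it has attribute Z, it is tagged F): it has attribute P.
By R16 (it is en prise): it is shielded.
By R2 (it has attribute P, it has moved this turn): it controls the center.
By R9 (it meets criterion Y, it is shielded): it has marker C.
By R12 (it has marker C): it is in category H.
By R23 (it is in category H, it has attribute V): it is tagged A.
By R22 (it is tagged A): it has attribute T.
By R20 (it has attribute T, it controls the center): it is on a home square.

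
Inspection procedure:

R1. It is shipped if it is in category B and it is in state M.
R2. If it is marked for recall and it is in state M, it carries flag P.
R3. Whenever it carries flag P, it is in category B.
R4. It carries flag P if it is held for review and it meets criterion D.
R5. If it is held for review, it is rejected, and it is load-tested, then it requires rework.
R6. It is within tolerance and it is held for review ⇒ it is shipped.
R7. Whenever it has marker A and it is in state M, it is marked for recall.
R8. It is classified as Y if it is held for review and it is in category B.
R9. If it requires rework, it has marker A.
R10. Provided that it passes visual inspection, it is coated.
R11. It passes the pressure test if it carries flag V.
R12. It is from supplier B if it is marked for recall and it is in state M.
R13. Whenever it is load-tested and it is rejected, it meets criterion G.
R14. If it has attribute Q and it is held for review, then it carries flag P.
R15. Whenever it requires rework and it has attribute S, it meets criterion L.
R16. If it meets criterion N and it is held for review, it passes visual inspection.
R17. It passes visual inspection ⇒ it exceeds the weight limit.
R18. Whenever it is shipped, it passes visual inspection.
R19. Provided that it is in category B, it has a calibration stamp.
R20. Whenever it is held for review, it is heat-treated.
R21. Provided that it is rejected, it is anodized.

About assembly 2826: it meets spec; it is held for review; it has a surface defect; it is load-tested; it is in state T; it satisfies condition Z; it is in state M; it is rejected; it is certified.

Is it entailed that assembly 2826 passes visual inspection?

Yes

By R5 (it is held for review, it is rejected, it is load-tested): it requires rework.
By R9 (it requires rework): it has marker A.
By R7 (it has marker A, it is in state M): it is marked for recall.
By R2 (it is marked for recall, it is in state M): it carries flag P.
By R3 (it carries flag P): it is in category B.
By R1 (it is in category B, it is in state M): it is shipped.
By R18 (it is shipped): it passes visual inspection.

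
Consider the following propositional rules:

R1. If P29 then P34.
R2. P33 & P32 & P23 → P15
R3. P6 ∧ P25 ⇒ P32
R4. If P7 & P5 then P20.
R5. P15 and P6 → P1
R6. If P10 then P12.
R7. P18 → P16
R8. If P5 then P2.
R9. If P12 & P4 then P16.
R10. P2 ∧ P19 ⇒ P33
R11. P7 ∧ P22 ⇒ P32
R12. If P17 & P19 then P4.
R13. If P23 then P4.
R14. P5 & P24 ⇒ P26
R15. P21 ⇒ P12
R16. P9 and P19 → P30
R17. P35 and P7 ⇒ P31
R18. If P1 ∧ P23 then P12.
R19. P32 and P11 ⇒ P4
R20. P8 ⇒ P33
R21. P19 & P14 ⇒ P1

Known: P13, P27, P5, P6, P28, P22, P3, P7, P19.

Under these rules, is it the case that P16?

No

Forward chaining from the given facts derives: P20, P2, P33, P32.
Rules concluding P16: R7 needs P18; R9 needs P12 — none of these are established.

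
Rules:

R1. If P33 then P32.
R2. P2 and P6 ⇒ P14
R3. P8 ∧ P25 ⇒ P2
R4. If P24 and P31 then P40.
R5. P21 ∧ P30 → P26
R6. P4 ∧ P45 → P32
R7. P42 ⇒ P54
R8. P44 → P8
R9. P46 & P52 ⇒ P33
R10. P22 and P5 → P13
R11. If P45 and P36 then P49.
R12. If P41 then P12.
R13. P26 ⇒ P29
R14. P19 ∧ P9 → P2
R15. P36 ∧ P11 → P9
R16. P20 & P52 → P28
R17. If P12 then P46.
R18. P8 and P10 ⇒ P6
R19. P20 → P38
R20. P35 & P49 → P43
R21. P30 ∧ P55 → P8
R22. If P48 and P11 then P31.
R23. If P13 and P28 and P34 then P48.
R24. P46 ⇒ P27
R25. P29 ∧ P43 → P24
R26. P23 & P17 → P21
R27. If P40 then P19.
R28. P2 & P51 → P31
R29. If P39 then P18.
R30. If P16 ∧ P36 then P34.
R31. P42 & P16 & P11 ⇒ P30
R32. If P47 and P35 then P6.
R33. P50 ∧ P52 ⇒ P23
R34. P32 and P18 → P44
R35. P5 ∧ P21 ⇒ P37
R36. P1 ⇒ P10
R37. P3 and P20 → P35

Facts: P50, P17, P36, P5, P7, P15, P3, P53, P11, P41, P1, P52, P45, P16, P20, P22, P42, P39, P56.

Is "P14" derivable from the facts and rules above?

P13  (by R10: P22, P5)
P49  (by R11: P45, P36)
P12  (by R12: P41)
P9  (by R15: P36, P11)
P28  (by R16: P20, P52)
P46  (by R17: P12)
P18  (by R29: P39)
P34  (by R30: P16, P36)
P30  (by R31: P42, P16, P11)
P23  (by R33: P50, P52)
P10  (by R36: P1)
P35  (by R37: P3, P20)
P33  (by R9: P46, P52)
P43  (by R20: P35, P49)
P48  (by R23: P13, P28, P34)
P21  (by R26: P23, P17)
P32  (by R1: P33)
P26  (by R5: P21, P30)
P29  (by R13: P26)
P31  (by R22: P48, P11)
P24  (by R25: P29, P43)
P44  (by R34: P32, P18)
P40  (by R4: P24, P31)
P8  (by R8: P44)
P6  (by R18: P8, P10)
P19  (by R27: P40)
P2  (by R14: P19, P9)
P14  (by R2: P2, P6)

Yes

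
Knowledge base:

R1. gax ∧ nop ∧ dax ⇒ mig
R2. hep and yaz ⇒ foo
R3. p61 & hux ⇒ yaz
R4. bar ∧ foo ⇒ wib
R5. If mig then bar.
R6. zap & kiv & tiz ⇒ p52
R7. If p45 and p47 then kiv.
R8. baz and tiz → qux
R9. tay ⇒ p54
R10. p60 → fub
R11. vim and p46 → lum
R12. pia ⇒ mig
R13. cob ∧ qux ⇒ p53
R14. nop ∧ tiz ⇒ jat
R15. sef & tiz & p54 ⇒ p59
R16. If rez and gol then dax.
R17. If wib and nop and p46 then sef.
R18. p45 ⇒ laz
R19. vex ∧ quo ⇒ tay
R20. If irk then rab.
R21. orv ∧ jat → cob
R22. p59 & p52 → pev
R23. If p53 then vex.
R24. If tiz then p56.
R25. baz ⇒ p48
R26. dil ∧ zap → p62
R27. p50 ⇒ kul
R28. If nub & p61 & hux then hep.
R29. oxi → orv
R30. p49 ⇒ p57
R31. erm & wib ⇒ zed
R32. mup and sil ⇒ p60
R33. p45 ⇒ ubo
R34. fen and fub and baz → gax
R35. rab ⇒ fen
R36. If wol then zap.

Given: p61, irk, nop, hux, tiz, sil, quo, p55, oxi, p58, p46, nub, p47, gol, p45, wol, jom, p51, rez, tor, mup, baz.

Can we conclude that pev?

yaz  (by R3: p61, hux)
kiv  (by R7: p45, p47)
qux  (by R8: baz, tiz)
jat  (by R14: nop, tiz)
dax  (by R16: rez, gol)
rab  (by R20: irk)
hep  (by R28: nub, p61, hux)
orv  (by R29: oxi)
p60  (by R32: mup, sil)
fen  (by R35: rab)
zap  (by R36: wol)
foo  (by R2: hep, yaz)
p52  (by R6: zap, kiv, tiz)
fub  (by R10: p60)
cob  (by R21: orv, jat)
gax  (by R34: fen, fub, baz)
mig  (by R1: gax, nop, dax)
bar  (by R5: mig)
p53  (by R13: cob, qux)
vex  (by R23: p53)
wib  (by R4: bar, foo)
sef  (by R17: wib, nop, p46)
tay  (by R19: vex, quo)
p54  (by R9: tay)
p59  (by R15: sef, tiz, p54)
pev  (by R22: p59, p52)

Yes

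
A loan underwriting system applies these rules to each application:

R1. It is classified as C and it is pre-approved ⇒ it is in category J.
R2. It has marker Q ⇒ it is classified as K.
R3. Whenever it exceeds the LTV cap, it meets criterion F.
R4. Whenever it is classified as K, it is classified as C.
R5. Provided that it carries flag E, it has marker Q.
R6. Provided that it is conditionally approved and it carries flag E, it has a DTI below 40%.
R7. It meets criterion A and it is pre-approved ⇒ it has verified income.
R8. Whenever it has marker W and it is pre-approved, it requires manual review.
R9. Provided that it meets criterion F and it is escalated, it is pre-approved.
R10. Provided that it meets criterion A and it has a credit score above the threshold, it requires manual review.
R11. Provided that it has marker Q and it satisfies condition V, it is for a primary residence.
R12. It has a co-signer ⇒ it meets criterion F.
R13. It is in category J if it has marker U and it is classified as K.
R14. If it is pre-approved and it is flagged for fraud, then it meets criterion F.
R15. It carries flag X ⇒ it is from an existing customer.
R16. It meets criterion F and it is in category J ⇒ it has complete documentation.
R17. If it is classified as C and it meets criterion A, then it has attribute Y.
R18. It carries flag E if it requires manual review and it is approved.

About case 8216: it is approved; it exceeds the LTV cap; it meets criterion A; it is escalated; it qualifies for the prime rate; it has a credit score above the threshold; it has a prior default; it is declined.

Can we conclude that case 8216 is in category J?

By R3 (it exceeds the LTV cap): it meets criterion F.
By R9 (it meets criterion F, it is escalated): it is pre-approved.
By R10 (it meets criterion A, it has a credit score above the threshold): it requires manual review.
By R18 (it requires manual review, it is approved): it carries flag E.
By R5 (it carries flag E): it has marker Q.
By R2 (it has marker Q): it is classified as K.
By R4 (it is classified as K): it is classified as C.
By R1 (it is classified as C, it is pre-approved): it is in category J.

Yes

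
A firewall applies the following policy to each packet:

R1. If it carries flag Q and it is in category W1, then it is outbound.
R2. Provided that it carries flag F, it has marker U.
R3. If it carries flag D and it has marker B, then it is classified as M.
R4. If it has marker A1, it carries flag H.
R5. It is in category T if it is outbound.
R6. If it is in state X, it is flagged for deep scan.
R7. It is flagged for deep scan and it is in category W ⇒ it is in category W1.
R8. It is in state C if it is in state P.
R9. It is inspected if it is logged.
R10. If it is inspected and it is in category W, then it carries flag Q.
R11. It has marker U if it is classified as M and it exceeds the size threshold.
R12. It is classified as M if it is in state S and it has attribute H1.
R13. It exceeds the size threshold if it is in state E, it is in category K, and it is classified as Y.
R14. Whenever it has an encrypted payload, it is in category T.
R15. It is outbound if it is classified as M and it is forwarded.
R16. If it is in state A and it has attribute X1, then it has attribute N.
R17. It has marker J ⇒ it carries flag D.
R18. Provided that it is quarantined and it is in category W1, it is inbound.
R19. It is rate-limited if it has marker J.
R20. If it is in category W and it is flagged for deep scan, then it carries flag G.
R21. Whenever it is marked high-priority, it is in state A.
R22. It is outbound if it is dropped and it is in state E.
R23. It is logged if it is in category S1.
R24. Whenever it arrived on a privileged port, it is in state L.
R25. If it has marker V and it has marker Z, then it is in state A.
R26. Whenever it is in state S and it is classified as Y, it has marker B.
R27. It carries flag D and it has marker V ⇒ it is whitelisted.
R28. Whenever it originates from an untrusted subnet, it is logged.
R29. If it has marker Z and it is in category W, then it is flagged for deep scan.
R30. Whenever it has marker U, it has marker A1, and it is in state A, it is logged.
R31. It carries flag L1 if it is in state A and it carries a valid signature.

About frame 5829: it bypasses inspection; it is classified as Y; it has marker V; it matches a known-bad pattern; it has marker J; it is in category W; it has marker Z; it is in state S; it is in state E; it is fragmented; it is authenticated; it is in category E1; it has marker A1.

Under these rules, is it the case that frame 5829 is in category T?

Forward chaining from the given facts derives: carries flag H, carries flag D, is rate-limited, is in state A, has marker B, is whitelisted, is flagged for deep scan, is classified as M, is in category W1, carries flag G.
Rules concluding "it is in category T": R5 needs "it is outbound"; R14 needs "it has an encrypted payload" — none of these are established.

No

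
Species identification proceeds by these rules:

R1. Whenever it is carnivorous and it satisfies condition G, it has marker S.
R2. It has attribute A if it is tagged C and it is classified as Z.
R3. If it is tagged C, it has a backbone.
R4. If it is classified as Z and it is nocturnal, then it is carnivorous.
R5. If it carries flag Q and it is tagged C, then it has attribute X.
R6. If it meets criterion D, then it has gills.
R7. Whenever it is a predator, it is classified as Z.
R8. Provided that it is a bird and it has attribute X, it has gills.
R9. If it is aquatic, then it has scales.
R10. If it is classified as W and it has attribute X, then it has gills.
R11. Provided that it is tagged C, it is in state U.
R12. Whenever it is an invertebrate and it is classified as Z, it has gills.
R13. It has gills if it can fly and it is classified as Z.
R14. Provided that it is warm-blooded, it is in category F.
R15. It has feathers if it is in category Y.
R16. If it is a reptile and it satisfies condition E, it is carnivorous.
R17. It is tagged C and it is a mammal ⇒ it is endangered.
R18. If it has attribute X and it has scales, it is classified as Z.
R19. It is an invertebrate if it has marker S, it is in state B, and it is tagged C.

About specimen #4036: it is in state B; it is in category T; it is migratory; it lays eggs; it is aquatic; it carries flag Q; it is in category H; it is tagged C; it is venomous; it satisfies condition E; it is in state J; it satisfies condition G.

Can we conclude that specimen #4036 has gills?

Forward chaining from the given facts derives: has a backbone, has attribute X, has scales, is in state U, is classified as Z, has attribute A.
Rules concluding "it has gills": R6 needs "it meets criterion D"; R8 needs "it is a bird"; R10 needs "it is classified as W"; R12 needs "it is an invertebrate"; R13 needs "it can fly" — none of these are established.

No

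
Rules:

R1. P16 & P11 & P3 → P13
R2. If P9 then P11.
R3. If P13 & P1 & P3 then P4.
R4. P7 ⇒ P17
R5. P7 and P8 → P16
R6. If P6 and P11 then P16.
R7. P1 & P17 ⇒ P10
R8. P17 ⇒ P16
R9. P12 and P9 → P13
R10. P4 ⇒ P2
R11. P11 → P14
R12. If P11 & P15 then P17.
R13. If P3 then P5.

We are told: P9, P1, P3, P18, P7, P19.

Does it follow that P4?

Yes

P11  (by R2: P9)
P17  (by R4: P7)
P16  (by R8: P17)
P13  (by R1: P16, P11, P3)
P4  (by R3: P13, P1, P3)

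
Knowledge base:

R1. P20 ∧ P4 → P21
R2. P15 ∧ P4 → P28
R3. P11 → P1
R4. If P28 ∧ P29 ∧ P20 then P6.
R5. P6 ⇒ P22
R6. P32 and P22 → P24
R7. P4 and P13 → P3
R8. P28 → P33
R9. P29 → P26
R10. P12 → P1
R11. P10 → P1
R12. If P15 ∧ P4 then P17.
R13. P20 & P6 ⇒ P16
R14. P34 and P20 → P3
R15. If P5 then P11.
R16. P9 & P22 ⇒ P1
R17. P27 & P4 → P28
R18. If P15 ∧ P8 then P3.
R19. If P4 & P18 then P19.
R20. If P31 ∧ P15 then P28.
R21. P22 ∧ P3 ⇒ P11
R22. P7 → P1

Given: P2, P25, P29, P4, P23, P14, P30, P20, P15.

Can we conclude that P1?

No

Forward chaining from the given facts derives: P21, P28, P6, P22, P33, P26, P17, P16.
Rules concluding P1: R3 needs P11; R10 needs P12; R11 needs P10; R16 needs P9; R22 needs P7 — none of these are established.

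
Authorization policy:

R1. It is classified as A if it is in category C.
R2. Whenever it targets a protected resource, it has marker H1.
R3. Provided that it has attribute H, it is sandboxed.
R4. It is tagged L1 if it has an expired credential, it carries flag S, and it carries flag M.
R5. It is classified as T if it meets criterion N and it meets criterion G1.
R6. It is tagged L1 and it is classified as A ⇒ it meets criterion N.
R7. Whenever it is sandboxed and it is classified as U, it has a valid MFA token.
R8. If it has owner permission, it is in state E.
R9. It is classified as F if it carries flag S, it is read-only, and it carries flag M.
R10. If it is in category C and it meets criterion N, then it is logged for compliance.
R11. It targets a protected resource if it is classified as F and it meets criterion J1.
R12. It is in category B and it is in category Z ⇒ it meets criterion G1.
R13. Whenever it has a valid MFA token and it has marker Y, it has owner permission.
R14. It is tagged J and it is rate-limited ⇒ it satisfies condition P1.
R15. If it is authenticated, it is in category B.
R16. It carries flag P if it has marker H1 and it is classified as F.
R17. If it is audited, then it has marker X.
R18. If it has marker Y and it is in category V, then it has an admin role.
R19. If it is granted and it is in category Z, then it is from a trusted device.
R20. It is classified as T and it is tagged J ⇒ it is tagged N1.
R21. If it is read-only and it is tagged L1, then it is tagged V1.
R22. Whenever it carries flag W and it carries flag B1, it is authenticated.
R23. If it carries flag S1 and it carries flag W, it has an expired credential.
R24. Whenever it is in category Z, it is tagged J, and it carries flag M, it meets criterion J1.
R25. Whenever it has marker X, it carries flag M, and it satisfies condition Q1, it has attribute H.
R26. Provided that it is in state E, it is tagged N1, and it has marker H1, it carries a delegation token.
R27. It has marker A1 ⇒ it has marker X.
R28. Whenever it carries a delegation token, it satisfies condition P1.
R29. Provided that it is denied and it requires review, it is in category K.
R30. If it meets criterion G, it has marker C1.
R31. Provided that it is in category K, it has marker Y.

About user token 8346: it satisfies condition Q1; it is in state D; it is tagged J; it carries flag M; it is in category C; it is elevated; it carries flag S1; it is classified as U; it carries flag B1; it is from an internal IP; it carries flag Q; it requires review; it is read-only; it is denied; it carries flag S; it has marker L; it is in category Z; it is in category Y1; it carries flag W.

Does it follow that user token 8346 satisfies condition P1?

Forward chaining from the given facts derives: is classified as A, is classified as F, is authenticated, has an expired credential, meets criterion J1, is in category K, has marker Y, is tagged L1, meets criterion N, is logged for compliance, targets a protected resource, is in category B, is tagged V1, has marker H1, meets criterion G1, carries flag P, is classified as T, is tagged N1.
Rules concluding "it satisfies condition P1": R14 needs "it is rate-limited"; R28 needs "it carries a delegation token" — none of these are established.

No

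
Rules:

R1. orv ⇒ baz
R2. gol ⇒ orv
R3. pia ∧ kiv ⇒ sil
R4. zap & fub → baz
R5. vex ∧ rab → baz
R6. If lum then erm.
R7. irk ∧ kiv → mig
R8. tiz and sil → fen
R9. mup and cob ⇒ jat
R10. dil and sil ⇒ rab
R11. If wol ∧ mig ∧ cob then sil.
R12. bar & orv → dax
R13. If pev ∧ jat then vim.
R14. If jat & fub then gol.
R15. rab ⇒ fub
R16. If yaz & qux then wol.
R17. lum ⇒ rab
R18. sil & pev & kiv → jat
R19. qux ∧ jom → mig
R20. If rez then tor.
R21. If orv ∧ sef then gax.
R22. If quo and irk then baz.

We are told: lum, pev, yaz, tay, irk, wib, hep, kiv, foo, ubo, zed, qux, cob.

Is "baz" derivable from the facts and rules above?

Yes

mig  (by R7: irk, kiv)
wol  (by R16: yaz, qux)
rab  (by R17: lum)
sil  (by R11: wol, mig, cob)
fub  (by R15: rab)
jat  (by R18: sil, pev, kiv)
gol  (by R14: jat, fub)
orv  (by R2: gol)
baz  (by R1: orv)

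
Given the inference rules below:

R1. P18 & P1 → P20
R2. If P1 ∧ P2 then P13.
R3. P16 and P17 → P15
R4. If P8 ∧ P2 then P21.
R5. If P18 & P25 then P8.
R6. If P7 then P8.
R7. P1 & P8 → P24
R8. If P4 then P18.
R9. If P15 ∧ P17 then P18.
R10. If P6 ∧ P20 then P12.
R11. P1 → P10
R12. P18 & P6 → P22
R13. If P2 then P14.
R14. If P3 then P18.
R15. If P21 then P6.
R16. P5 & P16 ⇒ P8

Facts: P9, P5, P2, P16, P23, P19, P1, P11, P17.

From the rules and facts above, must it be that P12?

Yes

P15  (by R3: P16, P17)
P18  (by R9: P15, P17)
P8  (by R16: P5, P16)
P20  (by R1: P18, P1)
P21  (by R4: P8, P2)
P6  (by R15: P21)
P12  (by R10: P6, P20)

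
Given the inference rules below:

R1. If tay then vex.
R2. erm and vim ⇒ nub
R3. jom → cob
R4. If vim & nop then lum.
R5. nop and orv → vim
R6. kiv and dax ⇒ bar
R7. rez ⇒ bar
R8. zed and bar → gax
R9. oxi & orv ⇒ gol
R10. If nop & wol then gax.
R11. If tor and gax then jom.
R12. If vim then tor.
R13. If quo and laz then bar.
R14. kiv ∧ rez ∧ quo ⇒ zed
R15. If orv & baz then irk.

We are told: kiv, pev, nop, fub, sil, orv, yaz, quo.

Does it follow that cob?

No

Forward chaining from the given facts derives: vim, tor, lum.
The only rule concluding cob is R3, which needs jom; that is never established.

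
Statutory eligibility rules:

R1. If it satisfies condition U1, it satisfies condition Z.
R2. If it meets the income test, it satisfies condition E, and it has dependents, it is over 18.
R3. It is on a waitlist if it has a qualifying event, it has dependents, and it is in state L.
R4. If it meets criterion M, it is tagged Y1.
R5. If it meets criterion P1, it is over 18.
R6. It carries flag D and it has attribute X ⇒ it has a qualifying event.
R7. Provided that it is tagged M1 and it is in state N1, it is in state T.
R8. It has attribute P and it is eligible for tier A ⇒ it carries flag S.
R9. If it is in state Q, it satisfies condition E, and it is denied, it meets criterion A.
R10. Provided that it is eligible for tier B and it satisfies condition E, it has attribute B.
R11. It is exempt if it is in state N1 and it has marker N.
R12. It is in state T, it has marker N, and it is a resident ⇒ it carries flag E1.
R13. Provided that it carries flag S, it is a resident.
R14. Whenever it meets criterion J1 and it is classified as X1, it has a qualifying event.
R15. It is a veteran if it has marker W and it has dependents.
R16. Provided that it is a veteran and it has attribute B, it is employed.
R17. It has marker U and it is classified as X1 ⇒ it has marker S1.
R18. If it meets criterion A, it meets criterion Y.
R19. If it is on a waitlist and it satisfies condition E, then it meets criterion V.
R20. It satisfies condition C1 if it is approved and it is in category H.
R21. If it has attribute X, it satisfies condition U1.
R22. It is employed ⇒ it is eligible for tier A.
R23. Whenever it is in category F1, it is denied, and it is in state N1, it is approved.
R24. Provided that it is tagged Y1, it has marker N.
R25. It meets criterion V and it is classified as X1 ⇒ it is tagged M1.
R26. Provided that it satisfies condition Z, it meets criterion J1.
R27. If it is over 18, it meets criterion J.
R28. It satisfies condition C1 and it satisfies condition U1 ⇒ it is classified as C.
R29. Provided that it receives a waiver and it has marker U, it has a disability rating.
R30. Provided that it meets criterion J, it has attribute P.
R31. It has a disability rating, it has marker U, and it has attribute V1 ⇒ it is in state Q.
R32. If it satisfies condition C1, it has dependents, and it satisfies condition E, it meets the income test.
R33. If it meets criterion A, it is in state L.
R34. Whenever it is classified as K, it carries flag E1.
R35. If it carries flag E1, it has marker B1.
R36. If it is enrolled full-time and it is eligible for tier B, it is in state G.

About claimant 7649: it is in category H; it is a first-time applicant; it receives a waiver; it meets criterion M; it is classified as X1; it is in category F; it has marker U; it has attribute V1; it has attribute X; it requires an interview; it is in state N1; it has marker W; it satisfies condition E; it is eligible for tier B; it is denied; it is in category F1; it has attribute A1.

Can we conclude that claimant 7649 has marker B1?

No

Forward chaining from the given facts derives: is tagged Y1, has attribute B, has marker S1, satisfies condition U1, is approved, has marker N, has a disability rating, is in state Q, satisfies condition Z, meets criterion A, is exempt, meets criterion Y, satisfies condition C1, meets criterion J1, is classified as C, is in state L, has a qualifying event.
The only rule concluding "it has marker B1" is R35, which needs "it carries flag E1"; that is never established.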